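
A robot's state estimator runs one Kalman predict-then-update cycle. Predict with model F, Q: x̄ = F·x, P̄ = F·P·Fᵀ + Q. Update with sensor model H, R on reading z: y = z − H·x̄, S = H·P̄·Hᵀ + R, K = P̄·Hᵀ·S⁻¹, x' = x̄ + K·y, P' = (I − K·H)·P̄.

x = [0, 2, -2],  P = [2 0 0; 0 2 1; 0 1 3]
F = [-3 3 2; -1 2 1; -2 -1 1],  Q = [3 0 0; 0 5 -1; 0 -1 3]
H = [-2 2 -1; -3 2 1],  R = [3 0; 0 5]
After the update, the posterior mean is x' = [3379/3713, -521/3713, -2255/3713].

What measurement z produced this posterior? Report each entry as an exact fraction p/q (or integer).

z = [-2, -3]

x̄ = F·x = [2, 2, -4]
P̄ = F·P·Fᵀ + Q = [63 31 13; 31 22 3; 13 3 14]
S = H·P̄·Hᵀ + R = [149 155; 155 236]
K = P̄·Hᵀ·S⁻¹ = [-502/11139 -5051/11139; 2174/11139 -3599/11139; -1693/3713 813/3713]
x' − x̄ = [-4047/3713, -7947/3713, 12597/3713] = K·y
y = (KᵀK)⁻¹·Kᵀ·(x' − x̄) = [-6, 3]
z = y + H·x̄ = [-6, 3] + [4, -6] = [-2, -3]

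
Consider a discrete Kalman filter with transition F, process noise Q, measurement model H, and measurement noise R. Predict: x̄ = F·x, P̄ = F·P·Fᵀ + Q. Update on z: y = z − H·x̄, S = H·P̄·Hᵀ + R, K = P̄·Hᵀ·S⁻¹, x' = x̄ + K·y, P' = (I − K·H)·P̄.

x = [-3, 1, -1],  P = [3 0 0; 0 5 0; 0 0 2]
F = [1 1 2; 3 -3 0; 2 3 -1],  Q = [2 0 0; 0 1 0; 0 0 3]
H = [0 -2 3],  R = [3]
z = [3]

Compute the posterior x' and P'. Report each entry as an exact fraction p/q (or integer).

x' = [-5653/1177, -10719/1177, -5954/1177]
P' = [17217/1177 7239/1177 4889/1177; 7239/1177 34392/1177 22701/1177; 4889/1177 22701/1177 15374/1177]

x̄ = F·x = [-4, -12, -2]
P̄ = F·P·Fᵀ + Q = [18 -6 17; -6 73 -27; 17 -27 62]
y = z − H·x̄ = [-15]
S = H·P̄·Hᵀ + R = [1177]
K = P̄·Hᵀ·S⁻¹ = [63/1177; -227/1177; 240/1177]
x' = x̄ + K·y = [-5653/1177, -10719/1177, -5954/1177]
P' = (I − K·H)·P̄ = [17217/1177 7239/1177 4889/1177; 7239/1177 34392/1177 22701/1177; 4889/1177 22701/1177 15374/1177]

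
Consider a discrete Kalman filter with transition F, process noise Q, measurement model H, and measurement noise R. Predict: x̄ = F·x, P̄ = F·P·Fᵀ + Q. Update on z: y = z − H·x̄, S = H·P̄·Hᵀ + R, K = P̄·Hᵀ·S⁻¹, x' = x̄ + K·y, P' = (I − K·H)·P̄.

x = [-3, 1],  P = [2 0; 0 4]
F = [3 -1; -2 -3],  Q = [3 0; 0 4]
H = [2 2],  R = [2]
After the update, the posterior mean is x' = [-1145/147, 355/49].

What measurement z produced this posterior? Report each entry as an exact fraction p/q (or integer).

x̄ = F·x = [-10, 3]
P̄ = F·P·Fᵀ + Q = [25 0; 0 48]
S = H·P̄·Hᵀ + R = [294]
K = P̄·Hᵀ·S⁻¹ = [25/147; 16/49]
x' − x̄ = [325/147, 208/49] = K·y
y = (KᵀK)⁻¹·Kᵀ·(x' − x̄) = [13]
z = y + H·x̄ = [13] + [-14] = [-1]

z = [-1]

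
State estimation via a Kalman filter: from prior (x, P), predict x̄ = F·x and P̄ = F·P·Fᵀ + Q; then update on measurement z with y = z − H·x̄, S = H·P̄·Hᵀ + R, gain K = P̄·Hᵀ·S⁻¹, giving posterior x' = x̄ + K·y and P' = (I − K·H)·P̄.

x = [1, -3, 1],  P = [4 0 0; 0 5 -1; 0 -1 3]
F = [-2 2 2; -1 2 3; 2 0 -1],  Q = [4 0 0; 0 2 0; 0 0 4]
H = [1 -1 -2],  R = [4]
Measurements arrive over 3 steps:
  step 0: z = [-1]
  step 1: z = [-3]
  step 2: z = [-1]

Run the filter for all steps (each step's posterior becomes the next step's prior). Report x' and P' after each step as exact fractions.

step 0: x̄ = F·x = [-6, -4, 1]
step 0: P̄ = F·P·Fᵀ + Q = [44 36 -20; 36 41 -15; -20 -15 23]
step 0: y = z − H·x̄ = [3]
step 0: S = H·P̄·Hᵀ + R = [129]
step 0: K = P̄·Hᵀ·S⁻¹ = [16/43; 25/129; -17/43]
step 0: x' = x̄ + K·y = [-210/43, -147/43, -8/43]
step 0: P' = (I − K·H)·P̄ = [1124/43 1148/43 -44/43; 1148/43 4664/129 -220/43; -44/43 -220/43 122/43]
step 1: x̄ = F·x = [110/43, -108/43, -412/43]
step 1: P̄ = F·P·Fᵀ + Q = [2348/129 1388/129 28/43; 1388/129 4676/129 2110/43; 28/43 2110/43 4966/43]
step 1: y = z − H·x̄ = [-1171/43]
step 1: S = H·P̄·Hᵀ + R = [29780/43]
step 1: K = P̄·Hᵀ·S⁻¹ = [66/7445; -1329/7445; -6007/14890]
step 1: x' = x̄ + K·y = [17248/7445, 17493/7445, 20919/14890]
step 1: P' = (I − K·H)·P̄ = [405316/22335 264796/22335 23288/7445; 264796/22335 316696/22335 -5992/7445; 23288/7445 -5992/7445 20647/7445]
step 2: x̄ = F·x = [21409/7445, 98233/14890, 48073/14890]
step 2: P̄ = F·P·Fᵀ + Q = [134688/7445 40538/7445 -76942/7445; 40538/7445 580159/22335 587729/22335; -76942/7445 587729/22335 1493089/22335]
step 2: y = z − H·x̄ = [136671/14890]
step 2: S = H·P̄·Hᵀ + R = [10076911/22335]
step 2: K = P̄·Hᵀ·S⁻¹ = [744102/10076911; -1634003/10076911; -3804733/10076911]
step 2: x' = x̄ + K·y = [35807276/10076911, 51481825/10076911, -2388806/10076911]
step 2: P' = (I − K·H)·P̄ = [157511940/10076911 109306396/10076911 22614568/10076911; 109306396/10076911 142209304/10076911 -13183448/10076911; 22614568/10076911 -13183448/10076911 25508474/10076911]

step 0: x' = [-210/43, -147/43, -8/43], P' = [1124/43 1148/43 -44/43; 1148/43 4664/129 -220/43; -44/43 -220/43 122/43]
step 1: x' = [17248/7445, 17493/7445, 20919/14890], P' = [405316/22335 264796/22335 23288/7445; 264796/22335 316696/22335 -5992/7445; 23288/7445 -5992/7445 20647/7445]
step 2: x' = [35807276/10076911, 51481825/10076911, -2388806/10076911], P' = [157511940/10076911 109306396/10076911 22614568/10076911; 109306396/10076911 142209304/10076911 -13183448/10076911; 22614568/10076911 -13183448/10076911 25508474/10076911]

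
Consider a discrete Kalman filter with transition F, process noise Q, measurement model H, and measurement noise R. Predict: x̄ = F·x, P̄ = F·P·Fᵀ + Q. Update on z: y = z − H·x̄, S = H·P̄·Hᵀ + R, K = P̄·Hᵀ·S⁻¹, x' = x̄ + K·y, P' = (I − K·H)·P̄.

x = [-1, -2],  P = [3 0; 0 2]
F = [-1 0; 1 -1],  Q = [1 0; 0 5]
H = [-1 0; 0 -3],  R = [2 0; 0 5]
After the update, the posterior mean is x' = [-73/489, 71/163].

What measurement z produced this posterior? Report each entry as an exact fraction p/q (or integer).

x̄ = F·x = [1, 1]
P̄ = F·P·Fᵀ + Q = [4 -3; -3 10]
S = H·P̄·Hᵀ + R = [6 -9; -9 95]
K = P̄·Hᵀ·S⁻¹ = [-299/489 6/163; 5/163 -51/163]
x' − x̄ = [-562/489, -92/163] = K·y
y = (KᵀK)⁻¹·Kᵀ·(x' − x̄) = [2, 2]
z = y + H·x̄ = [2, 2] + [-1, -3] = [1, -1]

z = [1, -1]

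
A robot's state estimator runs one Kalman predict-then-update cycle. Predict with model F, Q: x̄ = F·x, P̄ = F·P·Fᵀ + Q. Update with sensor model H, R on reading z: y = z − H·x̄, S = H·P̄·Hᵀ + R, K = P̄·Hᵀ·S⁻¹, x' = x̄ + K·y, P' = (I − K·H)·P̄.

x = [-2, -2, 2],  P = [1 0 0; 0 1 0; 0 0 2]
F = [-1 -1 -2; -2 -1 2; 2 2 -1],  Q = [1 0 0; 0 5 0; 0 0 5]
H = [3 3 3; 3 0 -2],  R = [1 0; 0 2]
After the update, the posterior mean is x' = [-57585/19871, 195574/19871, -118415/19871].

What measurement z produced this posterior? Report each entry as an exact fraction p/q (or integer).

z = [3, 3]

x̄ = F·x = [0, 10, -10]
P̄ = F·P·Fᵀ + Q = [11 -5 0; -5 18 -10; 0 -10 15]
S = H·P̄·Hᵀ + R = [127 24; 24 161]
K = P̄·Hᵀ·S⁻¹ = [2106/19871 3759/19871; 1329/19871 419/19871; 3135/19871 -4170/19871]
x' − x̄ = [-57585/19871, -3136/19871, 80295/19871] = K·y
y = (KᵀK)⁻¹·Kᵀ·(x' − x̄) = [3, -17]
z = y + H·x̄ = [3, -17] + [0, 20] = [3, 3]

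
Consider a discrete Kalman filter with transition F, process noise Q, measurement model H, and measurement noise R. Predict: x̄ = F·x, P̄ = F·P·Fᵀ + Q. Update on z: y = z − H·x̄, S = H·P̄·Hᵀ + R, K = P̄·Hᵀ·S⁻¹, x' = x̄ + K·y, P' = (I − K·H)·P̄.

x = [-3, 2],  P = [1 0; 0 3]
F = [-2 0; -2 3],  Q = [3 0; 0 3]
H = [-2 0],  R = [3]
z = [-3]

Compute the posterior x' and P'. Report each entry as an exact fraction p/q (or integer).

x̄ = F·x = [6, 12]
P̄ = F·P·Fᵀ + Q = [7 4; 4 34]
y = z − H·x̄ = [9]
S = H·P̄·Hᵀ + R = [31]
K = P̄·Hᵀ·S⁻¹ = [-14/31; -8/31]
x' = x̄ + K·y = [60/31, 300/31]
P' = (I − K·H)·P̄ = [21/31 12/31; 12/31 990/31]

x' = [60/31, 300/31]
P' = [21/31 12/31; 12/31 990/31]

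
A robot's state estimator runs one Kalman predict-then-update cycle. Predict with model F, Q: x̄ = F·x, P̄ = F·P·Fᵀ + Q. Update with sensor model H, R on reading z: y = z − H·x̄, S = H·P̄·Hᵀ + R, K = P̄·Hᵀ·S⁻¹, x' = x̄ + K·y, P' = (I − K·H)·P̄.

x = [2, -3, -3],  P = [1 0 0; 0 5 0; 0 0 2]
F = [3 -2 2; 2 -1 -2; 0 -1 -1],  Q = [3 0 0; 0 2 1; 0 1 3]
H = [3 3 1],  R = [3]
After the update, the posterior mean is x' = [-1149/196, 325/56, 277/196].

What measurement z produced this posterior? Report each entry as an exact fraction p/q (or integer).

z = [1]

x̄ = F·x = [6, 13, 6]
P̄ = F·P·Fᵀ + Q = [40 8 6; 8 19 10; 6 10 10]
S = H·P̄·Hᵀ + R = [784]
K = P̄·Hᵀ·S⁻¹ = [75/392; 13/112; 29/392]
x' − x̄ = [-2325/196, -403/56, -899/196] = K·y
y = (KᵀK)⁻¹·Kᵀ·(x' − x̄) = [-62]
z = y + H·x̄ = [-62] + [63] = [1]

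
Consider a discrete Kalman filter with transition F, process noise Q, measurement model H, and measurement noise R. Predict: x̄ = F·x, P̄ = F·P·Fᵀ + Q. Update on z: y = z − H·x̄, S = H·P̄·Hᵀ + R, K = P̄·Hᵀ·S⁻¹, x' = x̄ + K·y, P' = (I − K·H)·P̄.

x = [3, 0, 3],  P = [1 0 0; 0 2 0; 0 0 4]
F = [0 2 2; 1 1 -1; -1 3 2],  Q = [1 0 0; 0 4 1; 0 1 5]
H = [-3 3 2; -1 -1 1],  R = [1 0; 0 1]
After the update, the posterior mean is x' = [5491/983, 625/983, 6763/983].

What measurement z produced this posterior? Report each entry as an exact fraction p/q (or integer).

x̄ = F·x = [6, 0, 3]
P̄ = F·P·Fᵀ + Q = [25 -4 28; -4 11 -2; 28 -2 40]
S = H·P̄·Hᵀ + R = [197 -20; -20 17]
K = P̄·Hᵀ·S⁻¹ = [-129/983 253/983; 517/2949 -953/2949; 110/2949 2558/2949]
x' − x̄ = [-407/983, 625/983, 3814/983] = K·y
y = (KᵀK)⁻¹·Kᵀ·(x' − x̄) = [11, 4]
z = y + H·x̄ = [11, 4] + [-12, -3] = [-1, 1]

z = [-1, 1]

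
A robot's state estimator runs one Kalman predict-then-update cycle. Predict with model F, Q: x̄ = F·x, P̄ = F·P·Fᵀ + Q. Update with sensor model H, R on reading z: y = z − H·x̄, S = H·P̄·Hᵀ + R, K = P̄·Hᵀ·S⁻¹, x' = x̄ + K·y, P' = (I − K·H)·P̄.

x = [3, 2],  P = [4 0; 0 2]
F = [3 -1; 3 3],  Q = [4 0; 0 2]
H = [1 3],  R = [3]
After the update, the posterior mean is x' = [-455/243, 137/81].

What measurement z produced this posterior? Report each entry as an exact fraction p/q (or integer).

z = [3]

x̄ = F·x = [7, 15]
P̄ = F·P·Fᵀ + Q = [42 30; 30 56]
S = H·P̄·Hᵀ + R = [729]
K = P̄·Hᵀ·S⁻¹ = [44/243; 22/81]
x' − x̄ = [-2156/243, -1078/81] = K·y
y = (KᵀK)⁻¹·Kᵀ·(x' − x̄) = [-49]
z = y + H·x̄ = [-49] + [52] = [3]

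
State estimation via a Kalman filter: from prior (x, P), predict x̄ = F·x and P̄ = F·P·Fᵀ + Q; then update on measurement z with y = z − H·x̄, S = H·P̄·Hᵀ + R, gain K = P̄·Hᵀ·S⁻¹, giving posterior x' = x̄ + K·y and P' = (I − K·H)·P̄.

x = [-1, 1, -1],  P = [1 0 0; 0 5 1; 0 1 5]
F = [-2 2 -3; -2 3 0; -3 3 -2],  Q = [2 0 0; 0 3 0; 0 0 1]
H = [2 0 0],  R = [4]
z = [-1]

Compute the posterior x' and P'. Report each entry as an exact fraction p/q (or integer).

x' = [-3/8, 15/8, 11/8]
P' = [59/60 5/12 53/60; 5/12 499/12 275/12; 53/60 275/12 971/60]

x̄ = F·x = [7, 5, 8]
P̄ = F·P·Fᵀ + Q = [59 25 53; 25 52 45; 53 45 63]
y = z − H·x̄ = [-15]
S = H·P̄·Hᵀ + R = [240]
K = P̄·Hᵀ·S⁻¹ = [59/120; 5/24; 53/120]
x' = x̄ + K·y = [-3/8, 15/8, 11/8]
P' = (I − K·H)·P̄ = [59/60 5/12 53/60; 5/12 499/12 275/12; 53/60 275/12 971/60]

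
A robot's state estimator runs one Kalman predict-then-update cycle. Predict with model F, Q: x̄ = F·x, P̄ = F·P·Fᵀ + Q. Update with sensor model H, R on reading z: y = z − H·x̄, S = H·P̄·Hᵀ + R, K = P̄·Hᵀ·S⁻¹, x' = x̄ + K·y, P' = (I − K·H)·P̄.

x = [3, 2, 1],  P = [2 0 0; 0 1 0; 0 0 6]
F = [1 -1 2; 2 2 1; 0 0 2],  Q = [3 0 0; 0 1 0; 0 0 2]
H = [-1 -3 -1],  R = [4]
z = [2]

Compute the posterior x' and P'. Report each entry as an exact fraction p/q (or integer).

x̄ = F·x = [3, 11, 2]
P̄ = F·P·Fᵀ + Q = [30 14 24; 14 19 12; 24 12 26]
y = z − H·x̄ = [40]
S = H·P̄·Hᵀ + R = [435]
K = P̄·Hᵀ·S⁻¹ = [-32/145; -83/435; -86/435]
x' = x̄ + K·y = [-169/29, 293/87, -514/87]
P' = (I − K·H)·P̄ = [1278/145 -626/145 728/145; -626/145 1376/435 -1918/435; 728/145 -1918/435 3914/435]

x' = [-169/29, 293/87, -514/87]
P' = [1278/145 -626/145 728/145; -626/145 1376/435 -1918/435; 728/145 -1918/435 3914/435]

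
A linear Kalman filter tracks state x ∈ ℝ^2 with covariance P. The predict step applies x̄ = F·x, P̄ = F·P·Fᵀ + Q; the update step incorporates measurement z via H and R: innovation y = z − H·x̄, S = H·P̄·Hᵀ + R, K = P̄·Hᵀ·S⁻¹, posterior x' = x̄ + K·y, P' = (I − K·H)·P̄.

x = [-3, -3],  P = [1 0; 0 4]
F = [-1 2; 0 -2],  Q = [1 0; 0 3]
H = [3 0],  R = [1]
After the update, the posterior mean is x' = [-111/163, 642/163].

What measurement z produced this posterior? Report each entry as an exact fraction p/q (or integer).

z = [-2]

x̄ = F·x = [-3, 6]
P̄ = F·P·Fᵀ + Q = [18 -16; -16 19]
S = H·P̄·Hᵀ + R = [163]
K = P̄·Hᵀ·S⁻¹ = [54/163; -48/163]
x' − x̄ = [378/163, -336/163] = K·y
y = (KᵀK)⁻¹·Kᵀ·(x' − x̄) = [7]
z = y + H·x̄ = [7] + [-9] = [-2]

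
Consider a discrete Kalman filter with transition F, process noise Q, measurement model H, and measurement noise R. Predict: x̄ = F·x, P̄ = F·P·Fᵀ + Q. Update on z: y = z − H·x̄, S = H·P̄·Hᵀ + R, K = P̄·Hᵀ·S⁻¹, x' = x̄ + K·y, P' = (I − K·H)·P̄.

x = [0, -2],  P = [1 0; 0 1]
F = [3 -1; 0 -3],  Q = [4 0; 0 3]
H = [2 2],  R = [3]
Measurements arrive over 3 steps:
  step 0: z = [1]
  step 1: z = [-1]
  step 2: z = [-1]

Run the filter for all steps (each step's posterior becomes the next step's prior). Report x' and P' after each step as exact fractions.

step 0: x' = [-248/131, 336/131], P' = [678/131 -627/131; -627/131 672/131]
step 1: x' = [70490/131669, -142392/131669], P' = [417216/131669 -361059/131669; -361059/131669 403359/131669]
step 2: x' = [-15426584/15915631, 7976892/15915631], P' = [254174439/79578155 -220241616/79578155; -220241616/79578155 245696154/79578155]

step 0: x̄ = F·x = [2, 6]
step 0: P̄ = F·P·Fᵀ + Q = [14 3; 3 12]
step 0: y = z − H·x̄ = [-15]
step 0: S = H·P̄·Hᵀ + R = [131]
step 0: K = P̄·Hᵀ·S⁻¹ = [34/131; 30/131]
step 0: x' = x̄ + K·y = [-248/131, 336/131]
step 0: P' = (I − K·H)·P̄ = [678/131 -627/131; -627/131 672/131]
step 1: x̄ = F·x = [-1080/131, -1008/131]
step 1: P̄ = F·P·Fᵀ + Q = [11060/131 7659/131; 7659/131 6441/131]
step 1: y = z − H·x̄ = [4045/131]
step 1: S = H·P̄·Hᵀ + R = [131669/131]
step 1: K = P̄·Hᵀ·S⁻¹ = [37438/131669; 28200/131669]
step 1: x' = x̄ + K·y = [70490/131669, -142392/131669]
step 1: P' = (I − K·H)·P̄ = [417216/131669 -361059/131669; -361059/131669 403359/131669]
step 2: x̄ = F·x = [353862/131669, 427176/131669]
step 2: P̄ = F·P·Fᵀ + Q = [6851333/131669 4459608/131669; 4459608/131669 4025238/131669]
step 2: y = z − H·x̄ = [-1693745/131669]
step 2: S = H·P̄·Hᵀ + R = [79578155/131669]
step 2: K = P̄·Hᵀ·S⁻¹ = [22621882/79578155; 16969692/79578155]
step 2: x' = x̄ + K·y = [-15426584/15915631, 7976892/15915631]
step 2: P' = (I − K·H)·P̄ = [254174439/79578155 -220241616/79578155; -220241616/79578155 245696154/79578155]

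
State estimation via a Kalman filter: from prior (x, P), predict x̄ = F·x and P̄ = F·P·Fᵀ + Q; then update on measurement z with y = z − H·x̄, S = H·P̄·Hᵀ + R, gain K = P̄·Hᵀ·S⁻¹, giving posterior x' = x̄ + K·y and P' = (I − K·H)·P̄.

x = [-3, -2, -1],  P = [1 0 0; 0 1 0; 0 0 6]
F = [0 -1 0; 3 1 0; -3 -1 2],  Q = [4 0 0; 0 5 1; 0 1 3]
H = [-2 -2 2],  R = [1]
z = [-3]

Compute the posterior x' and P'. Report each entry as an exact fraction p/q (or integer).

x̄ = F·x = [2, -11, 9]
P̄ = F·P·Fᵀ + Q = [5 -1 1; -1 15 -9; 1 -9 37]
y = z − H·x̄ = [-39]
S = H·P̄·Hᵀ + R = [285]
K = P̄·Hᵀ·S⁻¹ = [-2/95; -46/285; 6/19]
x' = x̄ + K·y = [268/95, -447/95, -63/19]
P' = (I − K·H)·P̄ = [463/95 -187/95 55/19; -187/95 2159/285 105/19; 55/19 105/19 163/19]

x' = [268/95, -447/95, -63/19]
P' = [463/95 -187/95 55/19; -187/95 2159/285 105/19; 55/19 105/19 163/19]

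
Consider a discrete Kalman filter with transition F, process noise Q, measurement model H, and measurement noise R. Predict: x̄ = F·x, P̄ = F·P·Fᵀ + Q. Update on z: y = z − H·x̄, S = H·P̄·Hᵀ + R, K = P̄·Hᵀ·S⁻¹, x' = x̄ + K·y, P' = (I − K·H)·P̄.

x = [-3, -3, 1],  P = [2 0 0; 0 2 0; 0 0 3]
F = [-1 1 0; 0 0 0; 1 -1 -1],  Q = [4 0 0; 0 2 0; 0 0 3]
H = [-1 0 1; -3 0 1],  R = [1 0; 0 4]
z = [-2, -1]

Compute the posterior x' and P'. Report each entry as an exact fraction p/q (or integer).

x̄ = F·x = [0, 0, -1]
P̄ = F·P·Fᵀ + Q = [8 0 -4; 0 2 0; -4 0 10]
y = z − H·x̄ = [-1, 0]
S = H·P̄·Hᵀ + R = [27 50; 50 110]
K = P̄·Hᵀ·S⁻¹ = [8/47 -78/235; 0 0; 44/47 -53/235]
x' = x̄ + K·y = [-8/47, 0, -91/47]
P' = (I − K·H)·P̄ = [176/235 0 216/235; 0 2 0; 216/235 0 436/235]

x' = [-8/47, 0, -91/47]
P' = [176/235 0 216/235; 0 2 0; 216/235 0 436/235]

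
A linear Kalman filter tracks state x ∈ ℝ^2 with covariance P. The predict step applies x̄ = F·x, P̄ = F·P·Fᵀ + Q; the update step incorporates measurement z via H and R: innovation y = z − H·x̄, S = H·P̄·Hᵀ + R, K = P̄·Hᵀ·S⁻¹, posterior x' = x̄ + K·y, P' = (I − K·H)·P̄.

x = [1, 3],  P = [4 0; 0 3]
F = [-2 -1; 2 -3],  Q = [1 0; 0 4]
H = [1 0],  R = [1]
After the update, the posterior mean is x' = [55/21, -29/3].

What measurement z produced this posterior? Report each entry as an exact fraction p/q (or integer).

x̄ = F·x = [-5, -7]
P̄ = F·P·Fᵀ + Q = [20 -7; -7 47]
S = H·P̄·Hᵀ + R = [21]
K = P̄·Hᵀ·S⁻¹ = [20/21; -1/3]
x' − x̄ = [160/21, -8/3] = K·y
y = (KᵀK)⁻¹·Kᵀ·(x' − x̄) = [8]
z = y + H·x̄ = [8] + [-5] = [3]

z = [3]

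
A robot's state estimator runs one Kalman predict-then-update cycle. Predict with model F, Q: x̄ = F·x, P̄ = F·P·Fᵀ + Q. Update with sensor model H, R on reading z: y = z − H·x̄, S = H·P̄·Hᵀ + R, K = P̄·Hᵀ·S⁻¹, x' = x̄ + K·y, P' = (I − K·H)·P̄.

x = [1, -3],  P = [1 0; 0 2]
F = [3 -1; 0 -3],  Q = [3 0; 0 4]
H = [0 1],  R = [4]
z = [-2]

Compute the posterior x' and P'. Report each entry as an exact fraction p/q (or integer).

x̄ = F·x = [6, 9]
P̄ = F·P·Fᵀ + Q = [14 6; 6 22]
y = z − H·x̄ = [-11]
S = H·P̄·Hᵀ + R = [26]
K = P̄·Hᵀ·S⁻¹ = [3/13; 11/13]
x' = x̄ + K·y = [45/13, -4/13]
P' = (I − K·H)·P̄ = [164/13 12/13; 12/13 44/13]

x' = [45/13, -4/13]
P' = [164/13 12/13; 12/13 44/13]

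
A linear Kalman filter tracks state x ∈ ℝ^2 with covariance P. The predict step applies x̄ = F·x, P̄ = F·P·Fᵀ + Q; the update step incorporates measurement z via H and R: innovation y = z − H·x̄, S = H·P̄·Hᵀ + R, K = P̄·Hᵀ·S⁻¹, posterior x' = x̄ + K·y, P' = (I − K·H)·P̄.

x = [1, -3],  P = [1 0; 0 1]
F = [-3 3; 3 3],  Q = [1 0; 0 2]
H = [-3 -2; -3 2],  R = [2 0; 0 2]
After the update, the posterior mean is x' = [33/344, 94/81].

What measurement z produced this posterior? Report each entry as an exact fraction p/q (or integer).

x̄ = F·x = [-12, -6]
P̄ = F·P·Fᵀ + Q = [19 0; 0 20]
S = H·P̄·Hᵀ + R = [253 91; 91 253]
K = P̄·Hᵀ·S⁻¹ = [-57/344 -57/344; -20/81 20/81]
x' − x̄ = [4161/344, 580/81] = K·y
y = (KᵀK)⁻¹·Kᵀ·(x' − x̄) = [-51, -22]
z = y + H·x̄ = [-51, -22] + [48, 24] = [-3, 2]

z = [-3, 2]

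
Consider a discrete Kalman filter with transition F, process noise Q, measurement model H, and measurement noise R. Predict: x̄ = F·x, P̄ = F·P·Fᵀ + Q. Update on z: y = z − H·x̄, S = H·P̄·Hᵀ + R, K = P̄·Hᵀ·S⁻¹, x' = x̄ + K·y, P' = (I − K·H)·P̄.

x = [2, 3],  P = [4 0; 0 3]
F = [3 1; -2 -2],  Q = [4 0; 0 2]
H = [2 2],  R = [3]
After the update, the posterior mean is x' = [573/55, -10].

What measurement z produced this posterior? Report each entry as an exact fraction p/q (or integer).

z = [1]

x̄ = F·x = [9, -10]
P̄ = F·P·Fᵀ + Q = [43 -30; -30 30]
S = H·P̄·Hᵀ + R = [55]
K = P̄·Hᵀ·S⁻¹ = [26/55; 0]
x' − x̄ = [78/55, 0] = K·y
y = (KᵀK)⁻¹·Kᵀ·(x' − x̄) = [3]
z = y + H·x̄ = [3] + [-2] = [1]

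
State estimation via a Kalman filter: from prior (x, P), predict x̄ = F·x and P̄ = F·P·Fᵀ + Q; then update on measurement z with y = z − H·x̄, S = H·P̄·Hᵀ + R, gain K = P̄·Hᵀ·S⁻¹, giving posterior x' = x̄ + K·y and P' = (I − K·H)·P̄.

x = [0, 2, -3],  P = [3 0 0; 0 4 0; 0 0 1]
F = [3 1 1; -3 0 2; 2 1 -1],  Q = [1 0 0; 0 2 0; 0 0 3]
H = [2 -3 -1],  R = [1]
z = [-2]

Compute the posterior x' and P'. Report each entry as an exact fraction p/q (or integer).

x̄ = F·x = [-1, -6, 5]
P̄ = F·P·Fᵀ + Q = [33 -25 21; -25 33 -20; 21 -20 20]
y = z − H·x̄ = [-13]
S = H·P̄·Hᵀ + R = [546]
K = P̄·Hᵀ·S⁻¹ = [20/91; -43/182; 41/273]
x' = x̄ + K·y = [-27/7, -41/14, 64/21]
P' = (I − K·H)·P̄ = [603/91 305/91 271/91; 305/91 459/182 -57/91; 271/91 -57/91 2098/273]

x' = [-27/7, -41/14, 64/21]
P' = [603/91 305/91 271/91; 305/91 459/182 -57/91; 271/91 -57/91 2098/273]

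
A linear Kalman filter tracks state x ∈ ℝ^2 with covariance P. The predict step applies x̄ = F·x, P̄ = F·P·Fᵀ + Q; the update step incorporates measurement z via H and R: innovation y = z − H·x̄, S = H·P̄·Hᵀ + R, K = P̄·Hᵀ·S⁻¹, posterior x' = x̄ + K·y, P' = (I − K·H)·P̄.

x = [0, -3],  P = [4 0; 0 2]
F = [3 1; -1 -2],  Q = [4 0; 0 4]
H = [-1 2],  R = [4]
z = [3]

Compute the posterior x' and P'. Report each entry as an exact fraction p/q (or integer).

x' = [61/29, 78/29]
P' = [916/87 128/29; 128/29 80/29]

x̄ = F·x = [-3, 6]
P̄ = F·P·Fᵀ + Q = [42 -16; -16 16]
y = z − H·x̄ = [-12]
S = H·P̄·Hᵀ + R = [174]
K = P̄·Hᵀ·S⁻¹ = [-37/87; 8/29]
x' = x̄ + K·y = [61/29, 78/29]
P' = (I − K·H)·P̄ = [916/87 128/29; 128/29 80/29]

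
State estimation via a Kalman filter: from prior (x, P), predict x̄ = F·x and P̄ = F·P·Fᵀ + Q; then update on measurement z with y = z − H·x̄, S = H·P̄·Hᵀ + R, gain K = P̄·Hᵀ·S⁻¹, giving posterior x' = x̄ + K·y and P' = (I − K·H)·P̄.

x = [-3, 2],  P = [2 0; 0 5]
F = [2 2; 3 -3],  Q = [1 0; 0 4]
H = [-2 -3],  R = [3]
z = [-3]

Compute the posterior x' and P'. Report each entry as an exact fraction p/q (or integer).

x' = [-402/253, 45/23]
P' = [7329/253 -444/23; -444/23 607/46]

x̄ = F·x = [-2, -15]
P̄ = F·P·Fᵀ + Q = [29 -18; -18 67]
y = z − H·x̄ = [-52]
S = H·P̄·Hᵀ + R = [506]
K = P̄·Hᵀ·S⁻¹ = [-2/253; -15/46]
x' = x̄ + K·y = [-402/253, 45/23]
P' = (I − K·H)·P̄ = [7329/253 -444/23; -444/23 607/46]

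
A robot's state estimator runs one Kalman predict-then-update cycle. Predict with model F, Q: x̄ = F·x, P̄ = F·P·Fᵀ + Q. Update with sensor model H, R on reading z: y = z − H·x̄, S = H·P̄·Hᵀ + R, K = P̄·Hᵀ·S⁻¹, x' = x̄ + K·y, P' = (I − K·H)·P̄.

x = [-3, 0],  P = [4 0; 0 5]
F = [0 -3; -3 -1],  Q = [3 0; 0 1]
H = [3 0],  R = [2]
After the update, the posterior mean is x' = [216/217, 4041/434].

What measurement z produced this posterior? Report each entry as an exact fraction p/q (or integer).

z = [3]

x̄ = F·x = [0, 9]
P̄ = F·P·Fᵀ + Q = [48 15; 15 42]
S = H·P̄·Hᵀ + R = [434]
K = P̄·Hᵀ·S⁻¹ = [72/217; 45/434]
x' − x̄ = [216/217, 135/434] = K·y
y = (KᵀK)⁻¹·Kᵀ·(x' − x̄) = [3]
z = y + H·x̄ = [3] + [0] = [3]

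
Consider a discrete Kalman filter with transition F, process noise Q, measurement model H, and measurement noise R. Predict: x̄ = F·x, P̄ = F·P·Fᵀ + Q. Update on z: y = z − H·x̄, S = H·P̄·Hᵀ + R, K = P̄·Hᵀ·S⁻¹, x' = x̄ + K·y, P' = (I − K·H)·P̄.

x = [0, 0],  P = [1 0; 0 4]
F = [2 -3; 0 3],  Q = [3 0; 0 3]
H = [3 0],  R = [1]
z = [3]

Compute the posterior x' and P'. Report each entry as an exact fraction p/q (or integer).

x' = [387/388, -81/97]
P' = [43/388 -9/97; -9/97 867/97]

x̄ = F·x = [0, 0]
P̄ = F·P·Fᵀ + Q = [43 -36; -36 39]
y = z − H·x̄ = [3]
S = H·P̄·Hᵀ + R = [388]
K = P̄·Hᵀ·S⁻¹ = [129/388; -27/97]
x' = x̄ + K·y = [387/388, -81/97]
P' = (I − K·H)·P̄ = [43/388 -9/97; -9/97 867/97]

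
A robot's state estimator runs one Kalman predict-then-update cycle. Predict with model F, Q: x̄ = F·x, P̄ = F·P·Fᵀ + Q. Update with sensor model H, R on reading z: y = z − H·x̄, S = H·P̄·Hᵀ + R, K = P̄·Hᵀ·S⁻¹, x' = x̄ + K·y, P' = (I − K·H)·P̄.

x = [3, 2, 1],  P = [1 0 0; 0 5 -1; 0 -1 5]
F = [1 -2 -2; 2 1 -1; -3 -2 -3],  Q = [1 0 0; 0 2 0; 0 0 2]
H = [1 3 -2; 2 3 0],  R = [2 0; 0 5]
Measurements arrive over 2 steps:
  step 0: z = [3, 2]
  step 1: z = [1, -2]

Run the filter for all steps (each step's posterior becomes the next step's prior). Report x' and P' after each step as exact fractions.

step 0: x' = [119136/46993, -48567/46993, -181613/93986], P' = [286472/46993 -168538/46993 -100312/46993; -168538/46993 123062/46993 94068/46993; -100312/46993 94068/46993 219049/93986]
step 1: x' = [-10680633173/6404751723, 1140935360/2134917241, -1105204297/2134917241], P' = [27651790787/12809503446 -3702286471/4269834482 -513551043/4269834482; -3702286471/4269834482 3157533469/4269834482 2564614737/4269834482; -513551043/4269834482 2564614737/4269834482 5432979721/4269834482]

step 0: x̄ = F·x = [-3, 7, -16]
step 0: P̄ = F·P·Fᵀ + Q = [34 2 37; 2 18 0; 37 0 64]
step 0: y = z − H·x̄ = [-47, -13]
step 0: S = H·P̄·Hᵀ + R = [318 100; 100 327]
step 0: K = P̄·Hᵀ·S⁻¹ = [-9259/46993 13466/46993; 6256/46993 6422/46993; -37157/93986 16316/46993]
step 0: x' = x̄ + K·y = [119136/46993, -48567/46993, -181613/93986]
step 0: P' = (I − K·H)·P̄ = [286472/46993 -168538/46993 -100312/46993; -168538/46993 123062/46993 94068/46993; -100312/46993 94068/46993 219049/93986]
step 1: x̄ = F·x = [397883/46993, 561023/93986, 24291/93986]
step 1: P̄ = F·P·Fᵀ + Q = [3091755/46993 1553043/46993 255571/46993; 1553043/46993 2022841/93986 -499497/93986; 255571/46993 -499497/93986 2901893/93986]
step 1: y = z − H·x̄ = [-2336267/93986, -3462573/93986]
step 1: S = H·P̄·Hᵀ + R = [58770535/93986 59479777/93986; 59479777/93986 80682571/93986]
step 1: K = P̄·Hᵀ·S⁻¹ = [-1293740597/12809503446 4396600667/12809503446; 320542231/4269834482 413605493/4269834482; -1842833137/4269834482 1333348425/4269834482]
step 1: x' = x̄ + K·y = [-10680633173/6404751723, 1140935360/2134917241, -1105204297/2134917241]
step 1: P' = (I − K·H)·P̄ = [27651790787/12809503446 -3702286471/4269834482 -513551043/4269834482; -3702286471/4269834482 3157533469/4269834482 2564614737/4269834482; -513551043/4269834482 2564614737/4269834482 5432979721/4269834482]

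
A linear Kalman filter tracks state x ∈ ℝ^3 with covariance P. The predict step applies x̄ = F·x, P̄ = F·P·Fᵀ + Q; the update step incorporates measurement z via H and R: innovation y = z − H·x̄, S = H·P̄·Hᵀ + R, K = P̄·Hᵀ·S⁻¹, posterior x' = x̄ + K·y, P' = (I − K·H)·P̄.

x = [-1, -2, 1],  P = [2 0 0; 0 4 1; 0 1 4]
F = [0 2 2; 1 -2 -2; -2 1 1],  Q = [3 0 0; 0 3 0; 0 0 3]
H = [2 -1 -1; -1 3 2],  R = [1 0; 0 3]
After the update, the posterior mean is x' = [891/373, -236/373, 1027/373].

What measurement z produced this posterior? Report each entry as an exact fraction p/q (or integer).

x̄ = F·x = [-2, 1, 1]
P̄ = F·P·Fᵀ + Q = [43 -40 20; -40 45 -24; 20 -24 21]
S = H·P̄·Hᵀ + R = [271 -323; -323 407]
K = P̄·Hᵀ·S⁻¹ = [3413/5968 905/5968; -43/2984 897/2984; 1351/5968 339/5968]
x' − x̄ = [1637/373, -609/373, 654/373] = K·y
y = (KᵀK)⁻¹·Kᵀ·(x' − x̄) = [9, -5]
z = y + H·x̄ = [9, -5] + [-6, 7] = [3, 2]

z = [3, 2]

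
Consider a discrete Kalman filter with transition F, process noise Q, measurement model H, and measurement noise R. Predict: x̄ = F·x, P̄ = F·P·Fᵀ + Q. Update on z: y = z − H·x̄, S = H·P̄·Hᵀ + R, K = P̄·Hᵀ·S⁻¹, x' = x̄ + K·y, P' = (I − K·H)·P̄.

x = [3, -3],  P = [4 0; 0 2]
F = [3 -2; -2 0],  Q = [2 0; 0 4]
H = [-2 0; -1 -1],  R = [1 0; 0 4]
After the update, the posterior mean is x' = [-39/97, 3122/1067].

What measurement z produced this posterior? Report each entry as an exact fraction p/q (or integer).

z = [1, -3]

x̄ = F·x = [15, -6]
P̄ = F·P·Fᵀ + Q = [46 -24; -24 20]
S = H·P̄·Hᵀ + R = [185 44; 44 22]
K = P̄·Hᵀ·S⁻¹ = [-48/97 -1/97; 40/97 -686/1067]
x' − x̄ = [-1494/97, 9524/1067] = K·y
y = (KᵀK)⁻¹·Kᵀ·(x' − x̄) = [31, 6]
z = y + H·x̄ = [31, 6] + [-30, -9] = [1, -3]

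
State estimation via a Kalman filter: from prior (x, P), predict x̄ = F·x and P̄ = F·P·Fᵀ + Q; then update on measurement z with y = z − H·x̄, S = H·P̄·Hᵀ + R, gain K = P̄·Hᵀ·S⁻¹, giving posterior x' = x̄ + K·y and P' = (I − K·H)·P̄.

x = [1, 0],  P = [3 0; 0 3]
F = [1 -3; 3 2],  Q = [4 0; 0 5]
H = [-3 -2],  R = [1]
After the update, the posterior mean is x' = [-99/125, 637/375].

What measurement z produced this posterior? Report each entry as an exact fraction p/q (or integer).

x̄ = F·x = [1, 3]
P̄ = F·P·Fᵀ + Q = [34 -9; -9 44]
S = H·P̄·Hᵀ + R = [375]
K = P̄·Hᵀ·S⁻¹ = [-28/125; -61/375]
x' − x̄ = [-224/125, -488/375] = K·y
y = (KᵀK)⁻¹·Kᵀ·(x' − x̄) = [8]
z = y + H·x̄ = [8] + [-9] = [-1]

z = [-1]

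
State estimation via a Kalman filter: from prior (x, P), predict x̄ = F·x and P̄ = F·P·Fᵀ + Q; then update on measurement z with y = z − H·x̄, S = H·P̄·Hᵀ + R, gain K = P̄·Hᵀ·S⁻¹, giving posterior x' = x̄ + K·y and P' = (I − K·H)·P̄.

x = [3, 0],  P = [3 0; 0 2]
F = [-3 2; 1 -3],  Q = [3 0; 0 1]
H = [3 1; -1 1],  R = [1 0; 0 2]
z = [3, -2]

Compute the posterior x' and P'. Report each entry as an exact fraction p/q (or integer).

x' = [2132/1725, -1454/1725]
P' = [1261/6900 -2017/6900; -2017/6900 7549/6900]

x̄ = F·x = [-9, 3]
P̄ = F·P·Fᵀ + Q = [38 -21; -21 22]
y = z − H·x̄ = [27, -14]
S = H·P̄·Hᵀ + R = [239 -134; -134 104]
K = P̄·Hᵀ·S⁻¹ = [883/3450 -1639/6900; 749/3450 4783/6900]
x' = x̄ + K·y = [2132/1725, -1454/1725]
P' = (I − K·H)·P̄ = [1261/6900 -2017/6900; -2017/6900 7549/6900]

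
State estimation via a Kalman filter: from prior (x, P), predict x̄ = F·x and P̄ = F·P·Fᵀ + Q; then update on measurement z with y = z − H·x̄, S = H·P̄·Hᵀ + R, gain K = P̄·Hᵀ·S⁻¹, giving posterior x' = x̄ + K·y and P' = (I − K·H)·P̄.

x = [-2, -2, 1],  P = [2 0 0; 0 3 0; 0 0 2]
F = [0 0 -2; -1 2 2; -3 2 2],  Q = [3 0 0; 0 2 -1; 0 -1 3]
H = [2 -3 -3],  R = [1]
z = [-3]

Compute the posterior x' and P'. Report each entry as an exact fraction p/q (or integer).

x' = [-817/636, -2119/1272, 1153/636]
P' = [2273/318 617/636 1201/318; 617/636 3959/1272 -1541/636; 1201/318 -1541/636 1589/318]

x̄ = F·x = [-2, 0, 4]
P̄ = F·P·Fᵀ + Q = [11 -8 -8; -8 24 25; -8 25 41]
y = z − H·x̄ = [13]
S = H·P̄·Hᵀ + R = [1272]
K = P̄·Hᵀ·S⁻¹ = [35/636; -163/1272; -107/636]
x' = x̄ + K·y = [-817/636, -2119/1272, 1153/636]
P' = (I − K·H)·P̄ = [2273/318 617/636 1201/318; 617/636 3959/1272 -1541/636; 1201/318 -1541/636 1589/318]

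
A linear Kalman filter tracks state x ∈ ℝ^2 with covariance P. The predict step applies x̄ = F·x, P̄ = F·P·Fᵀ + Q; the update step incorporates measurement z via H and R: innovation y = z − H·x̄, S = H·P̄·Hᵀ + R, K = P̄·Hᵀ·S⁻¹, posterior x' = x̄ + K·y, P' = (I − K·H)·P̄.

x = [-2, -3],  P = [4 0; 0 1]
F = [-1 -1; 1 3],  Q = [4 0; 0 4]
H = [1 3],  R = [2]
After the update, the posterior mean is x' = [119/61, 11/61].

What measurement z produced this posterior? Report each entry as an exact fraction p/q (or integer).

z = [3]

x̄ = F·x = [5, -11]
P̄ = F·P·Fᵀ + Q = [9 -7; -7 17]
S = H·P̄·Hᵀ + R = [122]
K = P̄·Hᵀ·S⁻¹ = [-6/61; 22/61]
x' − x̄ = [-186/61, 682/61] = K·y
y = (KᵀK)⁻¹·Kᵀ·(x' − x̄) = [31]
z = y + H·x̄ = [31] + [-28] = [3]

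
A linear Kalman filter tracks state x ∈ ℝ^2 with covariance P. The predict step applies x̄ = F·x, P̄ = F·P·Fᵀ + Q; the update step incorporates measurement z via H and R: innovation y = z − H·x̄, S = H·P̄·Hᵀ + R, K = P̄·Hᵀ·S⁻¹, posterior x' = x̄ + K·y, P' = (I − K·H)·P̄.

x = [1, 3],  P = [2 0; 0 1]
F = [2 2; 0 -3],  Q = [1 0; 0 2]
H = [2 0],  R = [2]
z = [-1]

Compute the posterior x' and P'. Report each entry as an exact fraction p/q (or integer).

x' = [-5/27, -47/9]
P' = [13/27 -2/9; -2/9 25/3]

x̄ = F·x = [8, -9]
P̄ = F·P·Fᵀ + Q = [13 -6; -6 11]
y = z − H·x̄ = [-17]
S = H·P̄·Hᵀ + R = [54]
K = P̄·Hᵀ·S⁻¹ = [13/27; -2/9]
x' = x̄ + K·y = [-5/27, -47/9]
P' = (I − K·H)·P̄ = [13/27 -2/9; -2/9 25/3]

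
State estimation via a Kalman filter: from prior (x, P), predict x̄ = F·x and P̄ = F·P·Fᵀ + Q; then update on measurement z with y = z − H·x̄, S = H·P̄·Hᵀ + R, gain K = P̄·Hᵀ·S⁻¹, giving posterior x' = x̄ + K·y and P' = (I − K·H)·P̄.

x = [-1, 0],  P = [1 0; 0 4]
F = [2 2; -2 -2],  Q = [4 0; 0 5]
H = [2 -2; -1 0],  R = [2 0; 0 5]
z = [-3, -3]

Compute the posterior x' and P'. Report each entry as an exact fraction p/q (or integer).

x' = [582/1319, 2413/1319]
P' = [2120/1319 1900/1319; 1900/1319 2325/1319]

x̄ = F·x = [-2, 2]
P̄ = F·P·Fᵀ + Q = [24 -20; -20 25]
y = z − H·x̄ = [5, -5]
S = H·P̄·Hᵀ + R = [358 -88; -88 29]
K = P̄·Hᵀ·S⁻¹ = [220/1319 -424/1319; -425/1319 -380/1319]
x' = x̄ + K·y = [582/1319, 2413/1319]
P' = (I − K·H)·P̄ = [2120/1319 1900/1319; 1900/1319 2325/1319]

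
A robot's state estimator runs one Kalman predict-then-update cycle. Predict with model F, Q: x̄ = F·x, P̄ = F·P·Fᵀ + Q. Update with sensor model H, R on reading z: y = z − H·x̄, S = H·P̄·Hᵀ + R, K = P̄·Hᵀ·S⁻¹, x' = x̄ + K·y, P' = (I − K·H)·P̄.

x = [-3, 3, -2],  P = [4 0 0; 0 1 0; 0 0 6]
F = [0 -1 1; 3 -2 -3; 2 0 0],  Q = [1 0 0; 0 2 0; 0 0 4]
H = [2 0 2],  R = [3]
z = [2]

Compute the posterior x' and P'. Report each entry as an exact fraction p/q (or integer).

x' = [-191/115, -651/115, 54/23]
P' = [664/115 -2096/115 -128/23; -2096/115 10784/115 424/23; -128/23 424/23 140/23]

x̄ = F·x = [-5, -9, -6]
P̄ = F·P·Fᵀ + Q = [8 -16 0; -16 96 24; 0 24 20]
y = z − H·x̄ = [24]
S = H·P̄·Hᵀ + R = [115]
K = P̄·Hᵀ·S⁻¹ = [16/115; 16/115; 8/23]
x' = x̄ + K·y = [-191/115, -651/115, 54/23]
P' = (I − K·H)·P̄ = [664/115 -2096/115 -128/23; -2096/115 10784/115 424/23; -128/23 424/23 140/23]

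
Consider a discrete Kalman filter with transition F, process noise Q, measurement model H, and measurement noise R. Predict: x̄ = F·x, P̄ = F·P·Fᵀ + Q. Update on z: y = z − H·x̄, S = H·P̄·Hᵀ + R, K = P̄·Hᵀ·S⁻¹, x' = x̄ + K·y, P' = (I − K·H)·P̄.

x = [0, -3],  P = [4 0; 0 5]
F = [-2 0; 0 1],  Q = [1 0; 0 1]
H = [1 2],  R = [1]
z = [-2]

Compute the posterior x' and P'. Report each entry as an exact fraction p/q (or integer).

x̄ = F·x = [0, -3]
P̄ = F·P·Fᵀ + Q = [17 0; 0 6]
y = z − H·x̄ = [4]
S = H·P̄·Hᵀ + R = [42]
K = P̄·Hᵀ·S⁻¹ = [17/42; 2/7]
x' = x̄ + K·y = [34/21, -13/7]
P' = (I − K·H)·P̄ = [425/42 -34/7; -34/7 18/7]

x' = [34/21, -13/7]
P' = [425/42 -34/7; -34/7 18/7]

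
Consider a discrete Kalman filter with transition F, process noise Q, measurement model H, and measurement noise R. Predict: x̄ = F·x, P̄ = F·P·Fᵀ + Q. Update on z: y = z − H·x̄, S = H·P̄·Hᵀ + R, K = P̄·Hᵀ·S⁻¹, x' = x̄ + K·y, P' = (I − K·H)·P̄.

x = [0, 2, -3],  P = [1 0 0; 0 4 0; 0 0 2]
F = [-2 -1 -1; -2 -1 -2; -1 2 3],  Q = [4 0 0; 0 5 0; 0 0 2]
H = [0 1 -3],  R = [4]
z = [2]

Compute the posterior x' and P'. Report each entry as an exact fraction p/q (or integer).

x' = [-175/233, 589/466, -137/466]
P' = [2110/233 996/233 300/233; 996/233 4161/466 1287/466; 300/233 1287/466 601/466]

x̄ = F·x = [1, 4, -5]
P̄ = F·P·Fᵀ + Q = [14 12 -12; 12 21 -18; -12 -18 37]
y = z − H·x̄ = [-17]
S = H·P̄·Hᵀ + R = [466]
K = P̄·Hᵀ·S⁻¹ = [24/233; 75/466; -129/466]
x' = x̄ + K·y = [-175/233, 589/466, -137/466]
P' = (I − K·H)·P̄ = [2110/233 996/233 300/233; 996/233 4161/466 1287/466; 300/233 1287/466 601/466]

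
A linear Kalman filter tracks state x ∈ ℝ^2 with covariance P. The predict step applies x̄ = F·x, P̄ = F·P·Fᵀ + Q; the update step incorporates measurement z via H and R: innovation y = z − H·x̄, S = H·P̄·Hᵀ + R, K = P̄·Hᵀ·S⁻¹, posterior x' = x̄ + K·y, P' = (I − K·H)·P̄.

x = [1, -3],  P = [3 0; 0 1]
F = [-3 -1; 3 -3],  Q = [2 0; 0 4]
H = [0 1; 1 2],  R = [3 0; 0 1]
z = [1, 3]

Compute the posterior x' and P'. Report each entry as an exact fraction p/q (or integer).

x̄ = F·x = [0, 12]
P̄ = F·P·Fᵀ + Q = [30 -24; -24 40]
y = z − H·x̄ = [-11, -21]
S = H·P̄·Hᵀ + R = [43 56; 56 95]
K = P̄·Hᵀ·S⁻¹ = [-1272/949 570/949; 664/949 168/949]
x' = x̄ + K·y = [2022/949, 556/949]
P' = (I − K·H)·P̄ = [8202/949 -3816/949; -3816/949 1992/949]

x' = [2022/949, 556/949]
P' = [8202/949 -3816/949; -3816/949 1992/949]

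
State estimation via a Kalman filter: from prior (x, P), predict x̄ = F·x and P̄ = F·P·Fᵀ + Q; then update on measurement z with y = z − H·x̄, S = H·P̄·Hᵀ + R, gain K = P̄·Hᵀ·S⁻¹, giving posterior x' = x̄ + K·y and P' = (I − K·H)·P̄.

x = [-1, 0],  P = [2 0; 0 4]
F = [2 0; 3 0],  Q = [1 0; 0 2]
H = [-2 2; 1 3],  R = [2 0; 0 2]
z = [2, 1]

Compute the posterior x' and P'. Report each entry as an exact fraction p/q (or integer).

x' = [-578/1435, 131/287]
P' = [486/1435 12/287; 12/287 44/287]

x̄ = F·x = [-2, -3]
P̄ = F·P·Fᵀ + Q = [9 12; 12 20]
y = z − H·x̄ = [4, 12]
S = H·P̄·Hᵀ + R = [22 54; 54 263]
K = P̄·Hᵀ·S⁻¹ = [-426/1435 333/1435; 32/287 72/287]
x' = x̄ + K·y = [-578/1435, 131/287]
P' = (I − K·H)·P̄ = [486/1435 12/287; 12/287 44/287]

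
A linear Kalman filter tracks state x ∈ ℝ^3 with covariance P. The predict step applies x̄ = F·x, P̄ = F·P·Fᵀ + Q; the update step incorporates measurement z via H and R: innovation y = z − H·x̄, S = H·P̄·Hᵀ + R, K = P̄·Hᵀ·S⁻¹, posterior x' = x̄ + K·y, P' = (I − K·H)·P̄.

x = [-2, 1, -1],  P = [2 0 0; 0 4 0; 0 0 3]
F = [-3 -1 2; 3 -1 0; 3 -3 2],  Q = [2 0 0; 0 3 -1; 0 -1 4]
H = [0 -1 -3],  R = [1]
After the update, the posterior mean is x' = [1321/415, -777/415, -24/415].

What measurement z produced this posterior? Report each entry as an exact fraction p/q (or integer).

z = [2]

x̄ = F·x = [3, -7, -11]
P̄ = F·P·Fᵀ + Q = [36 -14 6; -14 25 29; 6 29 70]
S = H·P̄·Hᵀ + R = [830]
K = P̄·Hᵀ·S⁻¹ = [-2/415; -56/415; -239/830]
x' − x̄ = [76/415, 2128/415, 4541/415] = K·y
y = (KᵀK)⁻¹·Kᵀ·(x' − x̄) = [-38]
z = y + H·x̄ = [-38] + [40] = [2]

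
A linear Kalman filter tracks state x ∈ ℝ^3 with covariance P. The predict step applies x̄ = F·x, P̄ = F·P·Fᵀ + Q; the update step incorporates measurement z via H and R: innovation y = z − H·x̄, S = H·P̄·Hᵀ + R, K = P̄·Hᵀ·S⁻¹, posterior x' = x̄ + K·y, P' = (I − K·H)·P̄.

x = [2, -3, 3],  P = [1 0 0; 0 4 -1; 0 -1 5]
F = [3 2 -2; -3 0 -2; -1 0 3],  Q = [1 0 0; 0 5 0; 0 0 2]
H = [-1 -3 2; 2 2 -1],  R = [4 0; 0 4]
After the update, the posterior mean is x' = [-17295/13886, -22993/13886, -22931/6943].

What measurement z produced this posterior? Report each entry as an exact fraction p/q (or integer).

z = [-1, -3]

x̄ = F·x = [-6, -12, 7]
P̄ = F·P·Fᵀ + Q = [54 15 -39; 15 34 -27; -39 -27 48]
S = H·P̄·Hᵀ + R = [1126 -912; -912 788]
K = P̄·Hᵀ·S⁻¹ = [5487/13886 18939/27772; -5187/13886 -7601/27772; 756/6943 -711/6943]
x' − x̄ = [66021/13886, 143639/13886, -71532/6943] = K·y
y = (KᵀK)⁻¹·Kᵀ·(x' − x̄) = [-57, 40]
z = y + H·x̄ = [-57, 40] + [56, -43] = [-1, -3]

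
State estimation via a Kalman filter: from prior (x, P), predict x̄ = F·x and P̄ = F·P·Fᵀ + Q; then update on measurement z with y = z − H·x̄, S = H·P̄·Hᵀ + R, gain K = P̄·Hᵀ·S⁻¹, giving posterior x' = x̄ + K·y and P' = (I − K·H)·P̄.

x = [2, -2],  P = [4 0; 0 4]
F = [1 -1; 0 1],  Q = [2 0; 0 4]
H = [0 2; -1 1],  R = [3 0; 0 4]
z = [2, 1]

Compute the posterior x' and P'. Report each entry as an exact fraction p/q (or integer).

x̄ = F·x = [4, -2]
P̄ = F·P·Fᵀ + Q = [10 -4; -4 8]
y = z − H·x̄ = [6, 7]
S = H·P̄·Hᵀ + R = [35 24; 24 30]
K = P̄·Hᵀ·S⁻¹ = [16/79 -149/237; 32/79 6/79]
x' = x̄ + K·y = [193/237, 76/79]
P' = (I − K·H)·P̄ = [668/237 24/79; 24/79 48/79]

x' = [193/237, 76/79]
P' = [668/237 24/79; 24/79 48/79]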